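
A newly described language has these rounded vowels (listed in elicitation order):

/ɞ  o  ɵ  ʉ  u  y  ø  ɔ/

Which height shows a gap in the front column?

low-mid

height            front     central   back    
high              y         ʉ         u       
high-mid          ø         ɵ         o       
low-mid           —         ɞ         ɔ       
Every height has a front member except low-mid, where /œ/ would be expected.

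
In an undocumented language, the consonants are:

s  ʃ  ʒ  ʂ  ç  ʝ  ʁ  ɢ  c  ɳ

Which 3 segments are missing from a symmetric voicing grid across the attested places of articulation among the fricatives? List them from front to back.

/z/, /ʐ/, /χ/

Voiceless: /s/ (alveolar), /ʃ/ (postalveolar), /ʂ/ (retroflex), /ç/ (palatal).
Voiced: /ʒ/ (postalveolar), /ʝ/ (palatal), /ʁ/ (uvular).
Gaps, from front to back: alveolar lacks voiced (/z/); retroflex lacks voiced (/ʐ/); uvular lacks voiceless (/χ/).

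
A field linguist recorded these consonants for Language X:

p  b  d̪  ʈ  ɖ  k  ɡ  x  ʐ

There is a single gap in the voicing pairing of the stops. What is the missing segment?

Voiceless: /p/ (bilabial), /ʈ/ (retroflex), /k/ (velar).
Voiced: /b/ (bilabial), /d̪/ (dental), /ɖ/ (retroflex), /ɡ/ (velar).
The dental row has no voiceless member, so the gap is the voiceless dental stop /t̪/.

/t̪/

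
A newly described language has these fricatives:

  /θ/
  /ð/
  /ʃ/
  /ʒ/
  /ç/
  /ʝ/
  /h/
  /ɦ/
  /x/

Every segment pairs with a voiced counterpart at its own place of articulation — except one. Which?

Dental: /θ/ ~ /ð/
Postalveolar: /ʃ/ ~ /ʒ/
Palatal: /ç/ ~ /ʝ/
Glottal: /h/ ~ /ɦ/
Velar: only /x/ (voiceless); no voiced partner.
So /x/ is the unpaired segment.

/x/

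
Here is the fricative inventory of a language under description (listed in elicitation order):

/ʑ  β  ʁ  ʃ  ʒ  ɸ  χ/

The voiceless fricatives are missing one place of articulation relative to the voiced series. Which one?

alveolo-palatal

bilabial: voiceless /ɸ/, voiced /β/.
postalveolar: voiceless /ʃ/, voiced /ʒ/.
alveolo-palatal: voiceless —, voiced /ʑ/.
uvular: voiceless /χ/, voiced /ʁ/.
Every place of articulation has a voiceless member except alveolo-palatal, where /ɕ/ would be expected.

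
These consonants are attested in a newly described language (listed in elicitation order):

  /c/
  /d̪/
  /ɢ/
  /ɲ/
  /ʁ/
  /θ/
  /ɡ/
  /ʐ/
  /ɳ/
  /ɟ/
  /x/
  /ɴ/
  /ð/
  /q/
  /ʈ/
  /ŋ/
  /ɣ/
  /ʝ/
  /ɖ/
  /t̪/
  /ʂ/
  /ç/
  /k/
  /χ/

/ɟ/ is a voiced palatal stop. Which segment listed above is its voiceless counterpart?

/c/

The voiceless counterpart is a voiceless palatal stop — in this inventory, /c/.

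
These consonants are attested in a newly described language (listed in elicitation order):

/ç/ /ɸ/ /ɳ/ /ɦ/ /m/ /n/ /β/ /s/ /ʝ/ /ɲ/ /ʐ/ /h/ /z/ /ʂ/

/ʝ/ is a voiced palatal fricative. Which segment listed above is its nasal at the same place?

/ɲ/

The nasal at the same place is a palatal nasal — in this inventory, /ɲ/.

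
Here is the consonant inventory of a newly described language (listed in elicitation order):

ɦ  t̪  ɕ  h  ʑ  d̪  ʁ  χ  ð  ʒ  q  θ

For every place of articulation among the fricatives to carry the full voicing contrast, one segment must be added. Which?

dental: voiceless /θ/, voiced /ð/.
postalveolar: voiceless —, voiced /ʒ/.
alveolo-palatal: voiceless /ɕ/, voiced /ʑ/.
uvular: voiceless /χ/, voiced /ʁ/.
glottal: voiceless /h/, voiced /ɦ/.
The postalveolar row has no voiceless member, so the gap is the voiceless postalveolar fricative /ʃ/.

/ʃ/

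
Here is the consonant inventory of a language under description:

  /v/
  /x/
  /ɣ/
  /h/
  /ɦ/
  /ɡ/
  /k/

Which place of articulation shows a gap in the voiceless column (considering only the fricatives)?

Voiceless: /x/ (velar), /h/ (glottal).
Voiced: /v/ (labiodental), /ɣ/ (velar), /ɦ/ (glottal).
Every place of articulation has a voiceless member except labiodental, where /f/ would be expected.

labiodental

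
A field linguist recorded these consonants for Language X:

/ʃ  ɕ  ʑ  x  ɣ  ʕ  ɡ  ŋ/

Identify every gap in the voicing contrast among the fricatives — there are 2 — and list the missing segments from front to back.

/ʒ/, /ħ/

postalveolar: voiceless /ʃ/, voiced —.
alveolo-palatal: voiceless /ɕ/, voiced /ʑ/.
velar: voiceless /x/, voiced /ɣ/.
pharyngeal: voiceless —, voiced /ʕ/.
Gaps, from front to back: postalveolar lacks voiced (/ʒ/); pharyngeal lacks voiceless (/ħ/).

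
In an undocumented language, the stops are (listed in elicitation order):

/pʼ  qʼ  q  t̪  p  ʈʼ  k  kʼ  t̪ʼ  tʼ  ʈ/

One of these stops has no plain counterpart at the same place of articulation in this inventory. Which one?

Bilabial: /p/ ~ /pʼ/
Dental: /t̪/ ~ /t̪ʼ/
Retroflex: /ʈ/ ~ /ʈʼ/
Velar: /k/ ~ /kʼ/
Uvular: /q/ ~ /qʼ/
Alveolar: only /tʼ/ (ejective); no plain partner.
So /tʼ/ is the unpaired segment.

/tʼ/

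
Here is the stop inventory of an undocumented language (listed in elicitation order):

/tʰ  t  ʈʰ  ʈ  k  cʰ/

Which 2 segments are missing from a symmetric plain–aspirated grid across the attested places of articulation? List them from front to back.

/c/, /kʰ/

alveolar: plain /t/, aspirated /tʰ/.
retroflex: plain /ʈ/, aspirated /ʈʰ/.
palatal: plain —, aspirated /cʰ/.
velar: plain /k/, aspirated —.
Gaps, from front to back: palatal lacks plain (/c/); velar lacks aspirated (/kʰ/).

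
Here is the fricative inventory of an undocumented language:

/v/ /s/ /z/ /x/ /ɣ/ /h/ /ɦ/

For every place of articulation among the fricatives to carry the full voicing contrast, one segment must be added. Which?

Voiceless: /s/ (alveolar), /x/ (velar), /h/ (glottal).
Voiced: /v/ (labiodental), /z/ (alveolar), /ɣ/ (velar), /ɦ/ (glottal).
The labiodental row has no voiceless member, so the gap is the voiceless labiodental fricative /f/.

/f/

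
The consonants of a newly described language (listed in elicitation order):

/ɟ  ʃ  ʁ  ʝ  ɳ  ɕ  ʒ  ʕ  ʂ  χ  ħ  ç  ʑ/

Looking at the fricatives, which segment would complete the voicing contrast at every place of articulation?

place of articulation  voiceless  voiced  
postalveolar      ʃ         ʒ       
retroflex         ʂ         —       
alveolo-palatal   ɕ         ʑ       
palatal           ç         ʝ       
uvular            χ         ʁ       
pharyngeal        ħ         ʕ       
The retroflex row has no voiced member, so the gap is the voiced retroflex fricative /ʐ/.

/ʐ/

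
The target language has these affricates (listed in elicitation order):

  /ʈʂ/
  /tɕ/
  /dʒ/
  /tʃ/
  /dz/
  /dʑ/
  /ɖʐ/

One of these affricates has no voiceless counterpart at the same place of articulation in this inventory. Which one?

Postalveolar: /tʃ/ ~ /dʒ/
Retroflex: /ʈʂ/ ~ /ɖʐ/
Alveolo-palatal: /tɕ/ ~ /dʑ/
Alveolar: only /dz/ (voiced); no voiceless partner.
So /dz/ is the unpaired segment.

/dz/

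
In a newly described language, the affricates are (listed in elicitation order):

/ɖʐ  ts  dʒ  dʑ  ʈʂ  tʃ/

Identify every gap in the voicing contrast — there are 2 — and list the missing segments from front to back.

/dz/, /tɕ/

alveolar: voiceless /ts/, voiced —.
postalveolar: voiceless /tʃ/, voiced /dʒ/.
retroflex: voiceless /ʈʂ/, voiced /ɖʐ/.
alveolo-palatal: voiceless —, voiced /dʑ/.
Gaps, from front to back: alveolar lacks voiced (/dz/); alveolo-palatal lacks voiceless (/tɕ/).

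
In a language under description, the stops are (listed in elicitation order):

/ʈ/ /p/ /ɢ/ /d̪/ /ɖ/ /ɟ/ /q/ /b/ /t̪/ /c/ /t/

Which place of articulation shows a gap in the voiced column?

bilabial: voiceless /p/, voiced /b/.
dental: voiceless /t̪/, voiced /d̪/.
alveolar: voiceless /t/, voiced —.
retroflex: voiceless /ʈ/, voiced /ɖ/.
palatal: voiceless /c/, voiced /ɟ/.
uvular: voiceless /q/, voiced /ɢ/.
Every place of articulation has a voiced member except alveolar, where /d/ would be expected.

alveolar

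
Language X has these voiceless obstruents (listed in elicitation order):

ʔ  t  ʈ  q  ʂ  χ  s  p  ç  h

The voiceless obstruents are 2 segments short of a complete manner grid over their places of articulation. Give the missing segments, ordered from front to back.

/ɸ/, /c/

Stop: /p/ (bilabial), /t/ (alveolar), /ʈ/ (retroflex), /q/ (uvular), /ʔ/ (glottal).
Fricative: /s/ (alveolar), /ʂ/ (retroflex), /ç/ (palatal), /χ/ (uvular), /h/ (glottal).
Gaps, from front to back: bilabial lacks fricative (/ɸ/); palatal lacks stop (/c/).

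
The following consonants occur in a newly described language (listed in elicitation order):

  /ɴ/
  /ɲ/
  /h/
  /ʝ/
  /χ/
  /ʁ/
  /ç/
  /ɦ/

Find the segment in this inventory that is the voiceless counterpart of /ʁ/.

/ʁ/ is a voiced uvular fricative.
The voiceless counterpart is a voiceless uvular fricative — in this inventory, /χ/.

/χ/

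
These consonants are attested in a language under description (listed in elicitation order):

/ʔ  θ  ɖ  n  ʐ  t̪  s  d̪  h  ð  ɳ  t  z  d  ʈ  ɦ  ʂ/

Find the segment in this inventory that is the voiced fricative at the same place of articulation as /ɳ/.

/ʐ/

/ɳ/ is a retroflex nasal.
The voiced fricative at the same place is a voiced retroflex fricative — in this inventory, /ʐ/.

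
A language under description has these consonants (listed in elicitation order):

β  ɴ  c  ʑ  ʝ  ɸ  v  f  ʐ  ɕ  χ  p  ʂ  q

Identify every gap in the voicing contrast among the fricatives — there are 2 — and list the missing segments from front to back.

/ç/, /ʁ/

bilabial: voiceless /ɸ/, voiced /β/.
labiodental: voiceless /f/, voiced /v/.
retroflex: voiceless /ʂ/, voiced /ʐ/.
alveolo-palatal: voiceless /ɕ/, voiced /ʑ/.
palatal: voiceless —, voiced /ʝ/.
uvular: voiceless /χ/, voiced —.
Gaps, from front to back: palatal lacks voiceless (/ç/); uvular lacks voiced (/ʁ/).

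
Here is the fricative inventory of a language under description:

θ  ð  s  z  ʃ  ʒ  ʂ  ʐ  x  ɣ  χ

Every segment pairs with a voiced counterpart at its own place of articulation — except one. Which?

/χ/

Dental: /θ/ ~ /ð/
Alveolar: /s/ ~ /z/
Postalveolar: /ʃ/ ~ /ʒ/
Retroflex: /ʂ/ ~ /ʐ/
Velar: /x/ ~ /ɣ/
Uvular: only /χ/ (voiceless); no voiced partner.
So /χ/ is the unpaired segment.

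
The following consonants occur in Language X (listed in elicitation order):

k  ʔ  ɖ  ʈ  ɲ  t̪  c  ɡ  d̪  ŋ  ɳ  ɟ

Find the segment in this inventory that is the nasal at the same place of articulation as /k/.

/ŋ/

/k/ is a voiceless velar stop.
The nasal at the same place is a velar nasal — in this inventory, /ŋ/.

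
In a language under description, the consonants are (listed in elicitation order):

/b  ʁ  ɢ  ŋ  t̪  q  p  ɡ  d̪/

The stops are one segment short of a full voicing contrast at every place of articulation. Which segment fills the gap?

/k/

place of articulation  voiceless  voiced  
bilabial          p         b       
dental            t̪        d̪      
velar             —         ɡ       
uvular            q         ɢ       
The velar row has no voiceless member, so the gap is the voiceless velar stop /k/.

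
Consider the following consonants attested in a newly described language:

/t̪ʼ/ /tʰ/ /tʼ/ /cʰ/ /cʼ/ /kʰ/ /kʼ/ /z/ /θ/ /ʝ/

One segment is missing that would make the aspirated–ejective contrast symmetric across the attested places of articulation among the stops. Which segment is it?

/t̪ʰ/

Aspirated: /tʰ/ (alveolar), /cʰ/ (palatal), /kʰ/ (velar).
Ejective: /t̪ʼ/ (dental), /tʼ/ (alveolar), /cʼ/ (palatal), /kʼ/ (velar).
The dental row has no aspirated member, so the gap is the aspirated dental stop /t̪ʰ/.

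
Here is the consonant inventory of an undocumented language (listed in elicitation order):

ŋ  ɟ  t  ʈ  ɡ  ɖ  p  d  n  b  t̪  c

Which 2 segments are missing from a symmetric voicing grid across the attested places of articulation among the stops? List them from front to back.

/d̪/, /k/

bilabial: voiceless /p/, voiced /b/.
dental: voiceless /t̪/, voiced —.
alveolar: voiceless /t/, voiced /d/.
retroflex: voiceless /ʈ/, voiced /ɖ/.
palatal: voiceless /c/, voiced /ɟ/.
velar: voiceless —, voiced /ɡ/.
Gaps, from front to back: dental lacks voiced (/d̪/); velar lacks voiceless (/k/).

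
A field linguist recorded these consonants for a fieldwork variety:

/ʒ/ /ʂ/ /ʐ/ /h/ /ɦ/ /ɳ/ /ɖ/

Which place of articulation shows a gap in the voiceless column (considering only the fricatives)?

Voiceless: /ʂ/ (retroflex), /h/ (glottal).
Voiced: /ʒ/ (postalveolar), /ʐ/ (retroflex), /ɦ/ (glottal).
Every place of articulation has a voiceless member except postalveolar, where /ʃ/ would be expected.

postalveolar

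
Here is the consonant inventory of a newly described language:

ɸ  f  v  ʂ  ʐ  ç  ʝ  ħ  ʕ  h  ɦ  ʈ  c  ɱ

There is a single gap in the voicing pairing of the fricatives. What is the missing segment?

/β/

bilabial: voiceless /ɸ/, voiced —.
labiodental: voiceless /f/, voiced /v/.
retroflex: voiceless /ʂ/, voiced /ʐ/.
palatal: voiceless /ç/, voiced /ʝ/.
pharyngeal: voiceless /ħ/, voiced /ʕ/.
glottal: voiceless /h/, voiced /ɦ/.
The bilabial row has no voiced member, so the gap is the voiced bilabial fricative /β/.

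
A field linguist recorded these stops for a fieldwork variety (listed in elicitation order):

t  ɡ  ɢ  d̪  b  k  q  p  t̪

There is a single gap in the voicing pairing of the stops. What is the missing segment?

/d/

Voiceless: /p/ (bilabial), /t̪/ (dental), /t/ (alveolar), /k/ (velar), /q/ (uvular).
Voiced: /b/ (bilabial), /d̪/ (dental), /ɡ/ (velar), /ɢ/ (uvular).
The alveolar row has no voiced member, so the gap is the voiced alveolar stop /d/.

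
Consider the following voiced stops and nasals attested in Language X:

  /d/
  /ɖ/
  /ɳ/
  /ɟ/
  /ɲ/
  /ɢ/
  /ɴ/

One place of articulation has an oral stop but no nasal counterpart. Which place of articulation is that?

alveolar

Oral stop: /d/ (alveolar), /ɖ/ (retroflex), /ɟ/ (palatal), /ɢ/ (uvular).
Nasal: /ɳ/ (retroflex), /ɲ/ (palatal), /ɴ/ (uvular).
Every place of articulation has a nasal member except alveolar, where /n/ would be expected.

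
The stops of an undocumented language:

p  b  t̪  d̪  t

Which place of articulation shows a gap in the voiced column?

bilabial: voiceless /p/, voiced /b/.
dental: voiceless /t̪/, voiced /d̪/.
alveolar: voiceless /t/, voiced —.
Every place of articulation has a voiced member except alveolar, where /d/ would be expected.

alveolar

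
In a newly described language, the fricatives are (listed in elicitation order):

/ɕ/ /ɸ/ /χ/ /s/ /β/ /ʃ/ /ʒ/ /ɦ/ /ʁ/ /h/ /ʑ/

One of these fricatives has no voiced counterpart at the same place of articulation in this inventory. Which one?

/s/

Bilabial: /ɸ/ ~ /β/
Postalveolar: /ʃ/ ~ /ʒ/
Alveolo-palatal: /ɕ/ ~ /ʑ/
Uvular: /χ/ ~ /ʁ/
Glottal: /h/ ~ /ɦ/
Alveolar: only /s/ (voiceless); no voiced partner.
So /s/ is the unpaired segment.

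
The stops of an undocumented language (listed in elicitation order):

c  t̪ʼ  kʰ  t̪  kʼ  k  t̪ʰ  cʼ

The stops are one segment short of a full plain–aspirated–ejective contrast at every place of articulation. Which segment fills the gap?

/cʰ/

Plain: /t̪/ (dental), /c/ (palatal), /k/ (velar).
Aspirated: /t̪ʰ/ (dental), /kʰ/ (velar).
Ejective: /t̪ʼ/ (dental), /cʼ/ (palatal), /kʼ/ (velar).
The palatal row has no aspirated member, so the gap is the aspirated palatal stop /cʰ/.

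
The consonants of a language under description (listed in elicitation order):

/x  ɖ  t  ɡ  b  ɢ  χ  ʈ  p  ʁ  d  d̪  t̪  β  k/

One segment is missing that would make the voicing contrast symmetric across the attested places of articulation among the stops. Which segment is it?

/q/

Voiceless: /p/ (bilabial), /t̪/ (dental), /t/ (alveolar), /ʈ/ (retroflex), /k/ (velar).
Voiced: /b/ (bilabial), /d̪/ (dental), /d/ (alveolar), /ɖ/ (retroflex), /ɡ/ (velar), /ɢ/ (uvular).
The uvular row has no voiceless member, so the gap is the voiceless uvular stop /q/.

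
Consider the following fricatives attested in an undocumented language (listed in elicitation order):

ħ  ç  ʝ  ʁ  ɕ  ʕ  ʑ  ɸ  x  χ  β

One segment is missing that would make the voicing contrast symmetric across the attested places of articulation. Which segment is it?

place of articulation  voiceless  voiced  
bilabial          ɸ         β       
alveolo-palatal   ɕ         ʑ       
palatal           ç         ʝ       
velar             x         —       
uvular            χ         ʁ       
pharyngeal        ħ         ʕ       
The velar row has no voiced member, so the gap is the voiced velar fricative /ɣ/.

/ɣ/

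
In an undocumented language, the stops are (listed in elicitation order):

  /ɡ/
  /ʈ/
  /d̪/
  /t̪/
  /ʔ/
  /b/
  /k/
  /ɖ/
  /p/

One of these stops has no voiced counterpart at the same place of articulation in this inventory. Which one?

Bilabial: /p/ ~ /b/
Dental: /t̪/ ~ /d̪/
Retroflex: /ʈ/ ~ /ɖ/
Velar: /k/ ~ /ɡ/
Glottal: only /ʔ/ (voiceless); no voiced partner.
So /ʔ/ is the unpaired segment.

/ʔ/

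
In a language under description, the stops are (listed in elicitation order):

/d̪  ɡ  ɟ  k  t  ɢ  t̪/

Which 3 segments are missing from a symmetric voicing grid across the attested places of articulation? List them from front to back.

/d/, /c/, /q/

dental: voiceless /t̪/, voiced /d̪/.
alveolar: voiceless /t/, voiced —.
palatal: voiceless —, voiced /ɟ/.
velar: voiceless /k/, voiced /ɡ/.
uvular: voiceless —, voiced /ɢ/.
Gaps, from front to back: alveolar lacks voiced (/d/); palatal lacks voiceless (/c/); uvular lacks voiceless (/q/).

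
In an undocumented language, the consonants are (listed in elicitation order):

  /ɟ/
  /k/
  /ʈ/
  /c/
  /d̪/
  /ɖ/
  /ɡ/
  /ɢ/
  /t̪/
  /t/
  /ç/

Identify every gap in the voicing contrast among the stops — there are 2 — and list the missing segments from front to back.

dental: voiceless /t̪/, voiced /d̪/.
alveolar: voiceless /t/, voiced —.
retroflex: voiceless /ʈ/, voiced /ɖ/.
palatal: voiceless /c/, voiced /ɟ/.
velar: voiceless /k/, voiced /ɡ/.
uvular: voiceless —, voiced /ɢ/.
Gaps, from front to back: alveolar lacks voiced (/d/); uvular lacks voiceless (/q/).

/d/, /q/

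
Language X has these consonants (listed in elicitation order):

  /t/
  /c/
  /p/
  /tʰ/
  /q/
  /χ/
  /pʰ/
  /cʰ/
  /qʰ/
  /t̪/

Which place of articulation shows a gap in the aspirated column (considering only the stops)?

place of articulation  plain     aspirated
bilabial          p         pʰ      
dental            t̪        —       
alveolar          t         tʰ      
palatal           c         cʰ      
uvular            q         qʰ      
Every place of articulation has an aspirated member except dental, where /t̪ʰ/ would be expected.

dental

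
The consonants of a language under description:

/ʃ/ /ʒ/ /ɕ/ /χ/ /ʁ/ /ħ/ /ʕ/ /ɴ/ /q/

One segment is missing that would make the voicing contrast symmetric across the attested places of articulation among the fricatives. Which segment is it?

/ʑ/

place of articulation  voiceless  voiced  
postalveolar      ʃ         ʒ       
alveolo-palatal   ɕ         —       
uvular            χ         ʁ       
pharyngeal        ħ         ʕ       
The alveolo-palatal row has no voiced member, so the gap is the voiced alveolo-palatal fricative /ʑ/.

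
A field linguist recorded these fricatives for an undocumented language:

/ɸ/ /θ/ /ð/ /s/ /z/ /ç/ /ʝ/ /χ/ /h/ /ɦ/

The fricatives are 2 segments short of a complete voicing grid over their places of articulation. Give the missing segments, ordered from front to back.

/β/, /ʁ/

Voiceless: /ɸ/ (bilabial), /θ/ (dental), /s/ (alveolar), /ç/ (palatal), /χ/ (uvular), /h/ (glottal).
Voiced: /ð/ (dental), /z/ (alveolar), /ʝ/ (palatal), /ɦ/ (glottal).
Gaps, from front to back: bilabial lacks voiced (/β/); uvular lacks voiced (/ʁ/).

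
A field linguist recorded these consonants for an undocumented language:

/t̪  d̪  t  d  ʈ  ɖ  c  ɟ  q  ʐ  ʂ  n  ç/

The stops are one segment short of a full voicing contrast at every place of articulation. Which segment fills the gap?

/ɢ/

place of articulation  voiceless  voiced  
dental            t̪        d̪      
alveolar          t         d       
retroflex         ʈ         ɖ       
palatal           c         ɟ       
uvular            q         —       
The uvular row has no voiced member, so the gap is the voiced uvular stop /ɢ/.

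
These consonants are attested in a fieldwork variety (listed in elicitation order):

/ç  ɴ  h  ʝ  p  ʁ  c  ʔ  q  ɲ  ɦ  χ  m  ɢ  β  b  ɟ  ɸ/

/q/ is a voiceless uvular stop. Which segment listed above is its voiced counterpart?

/ɢ/

The voiced counterpart is a voiced uvular stop — in this inventory, /ɢ/.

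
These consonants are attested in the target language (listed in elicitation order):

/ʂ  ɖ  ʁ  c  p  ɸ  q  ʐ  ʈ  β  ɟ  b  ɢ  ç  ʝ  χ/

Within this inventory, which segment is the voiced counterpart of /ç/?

/ʝ/

/ç/ is a voiceless palatal fricative.
The voiced counterpart is a voiced palatal fricative — in this inventory, /ʝ/.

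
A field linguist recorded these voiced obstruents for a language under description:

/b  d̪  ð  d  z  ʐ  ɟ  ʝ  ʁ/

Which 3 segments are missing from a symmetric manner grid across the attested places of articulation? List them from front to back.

/β/, /ɖ/, /ɢ/

bilabial: stop /b/, fricative —.
dental: stop /d̪/, fricative /ð/.
alveolar: stop /d/, fricative /z/.
retroflex: stop —, fricative /ʐ/.
palatal: stop /ɟ/, fricative /ʝ/.
uvular: stop —, fricative /ʁ/.
Gaps, from front to back: bilabial lacks fricative (/β/); retroflex lacks stop (/ɖ/); uvular lacks stop (/ɢ/).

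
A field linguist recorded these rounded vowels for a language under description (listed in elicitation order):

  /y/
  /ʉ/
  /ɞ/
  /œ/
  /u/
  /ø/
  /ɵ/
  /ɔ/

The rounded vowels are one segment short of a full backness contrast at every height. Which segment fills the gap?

height            front     central   back    
high              y         ʉ         u       
high-mid          ø         ɵ         —       
low-mid           œ         ɞ         ɔ       
The high-mid row has no back member, so the gap is the high-mid back rounded vowel /o/.

/o/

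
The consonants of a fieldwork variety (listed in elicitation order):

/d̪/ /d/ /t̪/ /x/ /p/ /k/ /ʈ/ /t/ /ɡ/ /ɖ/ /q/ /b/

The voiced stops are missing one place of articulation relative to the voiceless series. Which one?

uvular

bilabial: voiceless /p/, voiced /b/.
dental: voiceless /t̪/, voiced /d̪/.
alveolar: voiceless /t/, voiced /d/.
retroflex: voiceless /ʈ/, voiced /ɖ/.
velar: voiceless /k/, voiced /ɡ/.
uvular: voiceless /q/, voiced —.
Every place of articulation has a voiced member except uvular, where /ɢ/ would be expected.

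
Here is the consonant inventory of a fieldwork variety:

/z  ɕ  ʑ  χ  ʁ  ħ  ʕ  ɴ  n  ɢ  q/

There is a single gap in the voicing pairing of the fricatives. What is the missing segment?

Voiceless: /ɕ/ (alveolo-palatal), /χ/ (uvular), /ħ/ (pharyngeal).
Voiced: /z/ (alveolar), /ʑ/ (alveolo-palatal), /ʁ/ (uvular), /ʕ/ (pharyngeal).
The alveolar row has no voiceless member, so the gap is the voiceless alveolar fricative /s/.

/s/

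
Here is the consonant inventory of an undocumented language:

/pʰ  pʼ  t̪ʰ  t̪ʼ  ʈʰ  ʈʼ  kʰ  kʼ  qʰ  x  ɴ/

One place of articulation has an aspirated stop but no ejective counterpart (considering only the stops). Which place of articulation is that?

Aspirated: /pʰ/ (bilabial), /t̪ʰ/ (dental), /ʈʰ/ (retroflex), /kʰ/ (velar), /qʰ/ (uvular).
Ejective: /pʼ/ (bilabial), /t̪ʼ/ (dental), /ʈʼ/ (retroflex), /kʼ/ (velar).
Every place of articulation has an ejective member except uvular, where /qʼ/ would be expected.

uvular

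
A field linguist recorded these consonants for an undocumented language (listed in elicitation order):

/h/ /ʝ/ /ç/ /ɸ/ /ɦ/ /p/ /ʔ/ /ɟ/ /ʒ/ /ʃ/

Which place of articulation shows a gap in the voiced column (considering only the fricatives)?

bilabial: voiceless /ɸ/, voiced —.
postalveolar: voiceless /ʃ/, voiced /ʒ/.
palatal: voiceless /ç/, voiced /ʝ/.
glottal: voiceless /h/, voiced /ɦ/.
Every place of articulation has a voiced member except bilabial, where /β/ would be expected.

bilabial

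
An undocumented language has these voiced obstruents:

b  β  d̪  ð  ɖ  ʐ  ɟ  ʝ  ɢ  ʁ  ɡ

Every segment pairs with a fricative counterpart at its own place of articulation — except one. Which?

/ɡ/

Bilabial: /b/ ~ /β/
Dental: /d̪/ ~ /ð/
Retroflex: /ɖ/ ~ /ʐ/
Palatal: /ɟ/ ~ /ʝ/
Uvular: /ɢ/ ~ /ʁ/
Velar: only /ɡ/ (stop); no fricative partner.
So /ɡ/ is the unpaired segment.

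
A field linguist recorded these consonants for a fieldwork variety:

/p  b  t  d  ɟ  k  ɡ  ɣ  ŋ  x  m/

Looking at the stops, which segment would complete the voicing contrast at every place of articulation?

/c/

bilabial: voiceless /p/, voiced /b/.
alveolar: voiceless /t/, voiced /d/.
palatal: voiceless —, voiced /ɟ/.
velar: voiceless /k/, voiced /ɡ/.
The palatal row has no voiceless member, so the gap is the voiceless palatal stop /c/.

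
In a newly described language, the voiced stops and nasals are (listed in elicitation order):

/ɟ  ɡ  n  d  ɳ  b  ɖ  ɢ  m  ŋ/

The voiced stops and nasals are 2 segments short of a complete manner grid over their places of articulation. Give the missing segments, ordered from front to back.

/ɲ/, /ɴ/

place of articulation  oral stop  nasal   
bilabial          b         m       
alveolar          d         n       
retroflex         ɖ         ɳ       
palatal           ɟ         —       
velar             ɡ         ŋ       
uvular            ɢ         —       
Gaps, from front to back: palatal lacks nasal (/ɲ/); uvular lacks nasal (/ɴ/).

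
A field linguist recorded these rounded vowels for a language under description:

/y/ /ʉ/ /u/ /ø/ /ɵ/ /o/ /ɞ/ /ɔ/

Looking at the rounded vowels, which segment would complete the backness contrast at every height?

high: front /y/, central /ʉ/, back /u/.
high-mid: front /ø/, central /ɵ/, back /o/.
low-mid: front —, central /ɞ/, back /ɔ/.
The low-mid row has no front member, so the gap is the low-mid front rounded vowel /œ/.

/œ/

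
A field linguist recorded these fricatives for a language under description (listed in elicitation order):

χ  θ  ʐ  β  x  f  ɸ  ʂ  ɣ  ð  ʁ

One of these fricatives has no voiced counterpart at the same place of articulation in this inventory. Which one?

Bilabial: /ɸ/ ~ /β/
Dental: /θ/ ~ /ð/
Retroflex: /ʂ/ ~ /ʐ/
Velar: /x/ ~ /ɣ/
Uvular: /χ/ ~ /ʁ/
Labiodental: only /f/ (voiceless); no voiced partner.
So /f/ is the unpaired segment.

/f/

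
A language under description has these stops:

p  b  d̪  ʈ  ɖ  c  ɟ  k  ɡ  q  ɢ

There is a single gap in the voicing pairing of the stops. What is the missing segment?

place of articulation  voiceless  voiced  
bilabial          p         b       
dental            —         d̪      
retroflex         ʈ         ɖ       
palatal           c         ɟ       
velar             k         ɡ       
uvular            q         ɢ       
The dental row has no voiceless member, so the gap is the voiceless dental stop /t̪/.

/t̪/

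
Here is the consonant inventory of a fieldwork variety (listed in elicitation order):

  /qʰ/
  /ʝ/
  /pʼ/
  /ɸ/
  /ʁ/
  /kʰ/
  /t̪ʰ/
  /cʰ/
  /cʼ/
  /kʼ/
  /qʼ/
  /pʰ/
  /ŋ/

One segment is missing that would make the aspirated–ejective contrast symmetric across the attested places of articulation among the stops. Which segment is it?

/t̪ʼ/

place of articulation  aspirated  ejective
bilabial          pʰ        pʼ      
dental            t̪ʰ       —       
palatal           cʰ        cʼ      
velar             kʰ        kʼ      
uvular            qʰ        qʼ      
The dental row has no ejective member, so the gap is the ejective dental stop /t̪ʼ/.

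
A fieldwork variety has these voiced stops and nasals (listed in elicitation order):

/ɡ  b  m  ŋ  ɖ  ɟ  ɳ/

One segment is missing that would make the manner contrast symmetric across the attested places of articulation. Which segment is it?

bilabial: oral stop /b/, nasal /m/.
retroflex: oral stop /ɖ/, nasal /ɳ/.
palatal: oral stop /ɟ/, nasal —.
velar: oral stop /ɡ/, nasal /ŋ/.
The palatal row has no nasal member, so the gap is the palatal nasal /ɲ/.

/ɲ/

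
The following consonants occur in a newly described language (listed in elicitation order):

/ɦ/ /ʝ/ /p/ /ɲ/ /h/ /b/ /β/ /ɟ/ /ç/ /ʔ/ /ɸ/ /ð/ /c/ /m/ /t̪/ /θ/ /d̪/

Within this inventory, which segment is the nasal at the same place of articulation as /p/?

/m/

/p/ is a voiceless bilabial stop.
The nasal at the same place is a bilabial nasal — in this inventory, /m/.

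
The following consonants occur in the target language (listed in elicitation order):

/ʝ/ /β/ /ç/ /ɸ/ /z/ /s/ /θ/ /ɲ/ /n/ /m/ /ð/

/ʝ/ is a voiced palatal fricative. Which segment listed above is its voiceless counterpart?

The voiceless counterpart is a voiceless palatal fricative — in this inventory, /ç/.

/ç/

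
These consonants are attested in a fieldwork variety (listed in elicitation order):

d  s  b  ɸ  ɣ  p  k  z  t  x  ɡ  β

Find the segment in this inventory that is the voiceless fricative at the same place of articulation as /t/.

/t/ is a voiceless alveolar stop.
The voiceless fricative at the same place is a voiceless alveolar fricative — in this inventory, /s/.

/s/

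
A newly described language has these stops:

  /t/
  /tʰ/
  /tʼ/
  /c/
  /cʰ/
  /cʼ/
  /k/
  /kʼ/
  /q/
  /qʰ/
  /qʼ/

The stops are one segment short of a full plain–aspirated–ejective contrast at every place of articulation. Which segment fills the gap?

/kʰ/

Plain: /t/ (alveolar), /c/ (palatal), /k/ (velar), /q/ (uvular).
Aspirated: /tʰ/ (alveolar), /cʰ/ (palatal), /qʰ/ (uvular).
Ejective: /tʼ/ (alveolar), /cʼ/ (palatal), /kʼ/ (velar), /qʼ/ (uvular).
The velar row has no aspirated member, so the gap is the aspirated velar stop /kʰ/.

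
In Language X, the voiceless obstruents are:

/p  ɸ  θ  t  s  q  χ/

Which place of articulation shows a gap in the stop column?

dental

bilabial: stop /p/, fricative /ɸ/.
dental: stop —, fricative /θ/.
alveolar: stop /t/, fricative /s/.
uvular: stop /q/, fricative /χ/.
Every place of articulation has a stop member except dental, where /t̪/ would be expected.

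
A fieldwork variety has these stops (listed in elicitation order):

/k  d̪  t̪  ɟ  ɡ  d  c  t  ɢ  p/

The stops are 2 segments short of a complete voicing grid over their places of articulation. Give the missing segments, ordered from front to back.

bilabial: voiceless /p/, voiced —.
dental: voiceless /t̪/, voiced /d̪/.
alveolar: voiceless /t/, voiced /d/.
palatal: voiceless /c/, voiced /ɟ/.
velar: voiceless /k/, voiced /ɡ/.
uvular: voiceless —, voiced /ɢ/.
Gaps, from front to back: bilabial lacks voiced (/b/); uvular lacks voiceless (/q/).

/b/, /q/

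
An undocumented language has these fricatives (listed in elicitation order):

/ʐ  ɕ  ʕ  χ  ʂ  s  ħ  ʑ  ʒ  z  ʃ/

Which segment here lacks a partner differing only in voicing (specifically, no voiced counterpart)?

Alveolar: /s/ ~ /z/
Postalveolar: /ʃ/ ~ /ʒ/
Retroflex: /ʂ/ ~ /ʐ/
Alveolo-palatal: /ɕ/ ~ /ʑ/
Pharyngeal: /ħ/ ~ /ʕ/
Uvular: only /χ/ (voiceless); no voiced partner.
So /χ/ is the unpaired segment.

/χ/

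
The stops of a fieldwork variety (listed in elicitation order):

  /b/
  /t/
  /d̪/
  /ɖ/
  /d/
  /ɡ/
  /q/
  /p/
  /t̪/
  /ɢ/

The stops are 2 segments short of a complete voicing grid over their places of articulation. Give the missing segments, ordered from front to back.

bilabial: voiceless /p/, voiced /b/.
dental: voiceless /t̪/, voiced /d̪/.
alveolar: voiceless /t/, voiced /d/.
retroflex: voiceless —, voiced /ɖ/.
velar: voiceless —, voiced /ɡ/.
uvular: voiceless /q/, voiced /ɢ/.
Gaps, from front to back: retroflex lacks voiceless (/ʈ/); velar lacks voiceless (/k/).

/ʈ/, /k/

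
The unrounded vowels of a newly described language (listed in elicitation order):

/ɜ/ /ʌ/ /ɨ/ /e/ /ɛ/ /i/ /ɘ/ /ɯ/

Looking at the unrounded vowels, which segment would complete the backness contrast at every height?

Front: /i/ (high), /e/ (high-mid), /ɛ/ (low-mid).
Central: /ɨ/ (high), /ɘ/ (high-mid), /ɜ/ (low-mid).
Back: /ɯ/ (high), /ʌ/ (low-mid).
The high-mid row has no back member, so the gap is the high-mid back unrounded vowel /ɤ/.

/ɤ/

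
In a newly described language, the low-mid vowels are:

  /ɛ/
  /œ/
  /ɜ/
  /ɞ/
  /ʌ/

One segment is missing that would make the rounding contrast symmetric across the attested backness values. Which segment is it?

backness          unrounded  rounded 
front             ɛ         œ       
central           ɜ         ɞ       
back              ʌ         —       
The back row has no rounded member, so the gap is the back rounded vowel /ɔ/.

/ɔ/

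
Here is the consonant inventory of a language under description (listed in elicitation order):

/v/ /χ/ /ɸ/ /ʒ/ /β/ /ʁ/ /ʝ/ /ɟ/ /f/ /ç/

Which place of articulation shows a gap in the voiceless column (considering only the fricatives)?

place of articulation  voiceless  voiced  
bilabial          ɸ         β       
labiodental       f         v       
postalveolar      —         ʒ       
palatal           ç         ʝ       
uvular            χ         ʁ       
Every place of articulation has a voiceless member except postalveolar, where /ʃ/ would be expected.

postalveolar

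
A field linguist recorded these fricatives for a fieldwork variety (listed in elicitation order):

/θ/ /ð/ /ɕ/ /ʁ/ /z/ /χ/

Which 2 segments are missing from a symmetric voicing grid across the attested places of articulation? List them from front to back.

dental: voiceless /θ/, voiced /ð/.
alveolar: voiceless —, voiced /z/.
alveolo-palatal: voiceless /ɕ/, voiced —.
uvular: voiceless /χ/, voiced /ʁ/.
Gaps, from front to back: alveolar lacks voiceless (/s/); alveolo-palatal lacks voiced (/ʑ/).

/s/, /ʑ/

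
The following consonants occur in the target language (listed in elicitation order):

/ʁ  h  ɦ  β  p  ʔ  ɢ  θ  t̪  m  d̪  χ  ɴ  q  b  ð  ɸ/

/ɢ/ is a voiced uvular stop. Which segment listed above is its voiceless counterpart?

/q/

The voiceless counterpart is a voiceless uvular stop — in this inventory, /q/.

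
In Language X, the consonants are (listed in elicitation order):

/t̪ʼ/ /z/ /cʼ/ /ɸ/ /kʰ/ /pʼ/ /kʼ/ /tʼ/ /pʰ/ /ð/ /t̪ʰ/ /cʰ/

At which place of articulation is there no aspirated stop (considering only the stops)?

alveolar

Aspirated: /pʰ/ (bilabial), /t̪ʰ/ (dental), /cʰ/ (palatal), /kʰ/ (velar).
Ejective: /pʼ/ (bilabial), /t̪ʼ/ (dental), /tʼ/ (alveolar), /cʼ/ (palatal), /kʼ/ (velar).
Every place of articulation has an aspirated member except alveolar, where /tʰ/ would be expected.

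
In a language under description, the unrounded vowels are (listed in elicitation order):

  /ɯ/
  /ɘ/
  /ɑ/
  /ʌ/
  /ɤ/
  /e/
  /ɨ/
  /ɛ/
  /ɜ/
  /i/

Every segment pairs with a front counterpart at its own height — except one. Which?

/ɑ/

High: /i/ ~ /ɨ/ ~ /ɯ/
High-mid: /e/ ~ /ɘ/ ~ /ɤ/
Low-mid: /ɛ/ ~ /ɜ/ ~ /ʌ/
Low: only /ɑ/ (back); no front partner.
So /ɑ/ is the unpaired segment.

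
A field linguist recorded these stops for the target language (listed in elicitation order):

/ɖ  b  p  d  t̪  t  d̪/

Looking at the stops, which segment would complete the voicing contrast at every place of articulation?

/ʈ/

Voiceless: /p/ (bilabial), /t̪/ (dental), /t/ (alveolar).
Voiced: /b/ (bilabial), /d̪/ (dental), /d/ (alveolar), /ɖ/ (retroflex).
The retroflex row has no voiceless member, so the gap is the voiceless retroflex stop /ʈ/.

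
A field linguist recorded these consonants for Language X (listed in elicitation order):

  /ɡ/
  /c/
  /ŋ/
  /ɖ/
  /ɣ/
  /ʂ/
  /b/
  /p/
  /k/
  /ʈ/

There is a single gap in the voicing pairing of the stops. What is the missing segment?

place of articulation  voiceless  voiced  
bilabial          p         b       
retroflex         ʈ         ɖ       
palatal           c         —       
velar             k         ɡ       
The palatal row has no voiced member, so the gap is the voiced palatal stop /ɟ/.

/ɟ/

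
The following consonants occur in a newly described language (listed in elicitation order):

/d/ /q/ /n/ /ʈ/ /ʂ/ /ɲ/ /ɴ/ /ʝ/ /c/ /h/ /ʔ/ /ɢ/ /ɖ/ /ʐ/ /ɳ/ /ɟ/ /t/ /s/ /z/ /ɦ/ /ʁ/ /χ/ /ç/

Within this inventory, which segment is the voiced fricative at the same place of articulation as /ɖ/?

/ɖ/ is a voiced retroflex stop.
The voiced fricative at the same place is a voiced retroflex fricative — in this inventory, /ʐ/.

/ʐ/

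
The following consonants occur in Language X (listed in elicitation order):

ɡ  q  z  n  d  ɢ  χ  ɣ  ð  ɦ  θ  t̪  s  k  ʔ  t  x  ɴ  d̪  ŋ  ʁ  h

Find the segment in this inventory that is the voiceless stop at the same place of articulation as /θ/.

/t̪/

/θ/ is a voiceless dental fricative.
The voiceless stop at the same place is a voiceless dental stop — in this inventory, /t̪/.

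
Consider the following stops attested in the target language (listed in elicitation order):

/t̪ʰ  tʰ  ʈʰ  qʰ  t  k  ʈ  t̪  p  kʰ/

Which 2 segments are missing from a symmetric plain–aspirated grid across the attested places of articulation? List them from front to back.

/pʰ/, /q/

Plain: /p/ (bilabial), /t̪/ (dental), /t/ (alveolar), /ʈ/ (retroflex), /k/ (velar).
Aspirated: /t̪ʰ/ (dental), /tʰ/ (alveolar), /ʈʰ/ (retroflex), /kʰ/ (velar), /qʰ/ (uvular).
Gaps, from front to back: bilabial lacks aspirated (/pʰ/); uvular lacks plain (/q/).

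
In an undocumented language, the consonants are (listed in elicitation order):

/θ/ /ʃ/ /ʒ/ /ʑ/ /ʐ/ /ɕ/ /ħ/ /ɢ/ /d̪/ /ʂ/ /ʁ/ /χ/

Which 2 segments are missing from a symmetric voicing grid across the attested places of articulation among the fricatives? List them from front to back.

/ð/, /ʕ/

Voiceless: /θ/ (dental), /ʃ/ (postalveolar), /ʂ/ (retroflex), /ɕ/ (alveolo-palatal), /χ/ (uvular), /ħ/ (pharyngeal).
Voiced: /ʒ/ (postalveolar), /ʐ/ (retroflex), /ʑ/ (alveolo-palatal), /ʁ/ (uvular).
Gaps, from front to back: dental lacks voiced (/ð/); pharyngeal lacks voiced (/ʕ/).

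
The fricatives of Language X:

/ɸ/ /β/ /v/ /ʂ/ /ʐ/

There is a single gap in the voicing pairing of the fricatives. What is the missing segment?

/f/

place of articulation  voiceless  voiced  
bilabial          ɸ         β       
labiodental       —         v       
retroflex         ʂ         ʐ       
The labiodental row has no voiceless member, so the gap is the voiceless labiodental fricative /f/.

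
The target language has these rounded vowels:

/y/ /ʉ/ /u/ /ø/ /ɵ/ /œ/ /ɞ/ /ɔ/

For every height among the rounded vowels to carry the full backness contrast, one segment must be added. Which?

Front: /y/ (high), /ø/ (high-mid), /œ/ (low-mid).
Central: /ʉ/ (high), /ɵ/ (high-mid), /ɞ/ (low-mid).
Back: /u/ (high), /ɔ/ (low-mid).
The high-mid row has no back member, so the gap is the high-mid back rounded vowel /o/.

/o/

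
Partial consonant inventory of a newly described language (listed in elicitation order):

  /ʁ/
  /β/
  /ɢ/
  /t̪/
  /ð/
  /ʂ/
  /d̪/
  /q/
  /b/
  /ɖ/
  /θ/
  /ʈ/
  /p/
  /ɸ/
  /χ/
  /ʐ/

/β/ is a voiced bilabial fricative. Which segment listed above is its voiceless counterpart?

The voiceless counterpart is a voiceless bilabial fricative — in this inventory, /ɸ/.

/ɸ/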